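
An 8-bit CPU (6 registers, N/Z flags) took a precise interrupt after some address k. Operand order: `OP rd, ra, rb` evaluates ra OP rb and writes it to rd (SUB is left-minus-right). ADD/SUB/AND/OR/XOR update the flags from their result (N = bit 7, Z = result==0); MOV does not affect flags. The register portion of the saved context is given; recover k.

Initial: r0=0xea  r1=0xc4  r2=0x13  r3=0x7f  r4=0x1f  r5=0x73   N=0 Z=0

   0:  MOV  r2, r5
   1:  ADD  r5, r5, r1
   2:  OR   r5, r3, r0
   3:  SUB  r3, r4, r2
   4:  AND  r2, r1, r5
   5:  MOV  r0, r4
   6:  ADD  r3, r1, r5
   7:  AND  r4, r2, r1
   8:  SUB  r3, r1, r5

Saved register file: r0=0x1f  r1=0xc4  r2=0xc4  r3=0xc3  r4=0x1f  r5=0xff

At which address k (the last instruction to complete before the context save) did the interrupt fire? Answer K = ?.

after  0: r0=0xea r1=0xc4 r2=0x73 r3=0x7f r4=0x1f r5=0x73  N=0 Z=0
after  1: r0=0xea r1=0xc4 r2=0x73 r3=0x7f r4=0x1f r5=0x37  N=0 Z=0
after  2: r0=0xea r1=0xc4 r2=0x73 r3=0x7f r4=0x1f r5=0xff  N=1 Z=0
after  3: r0=0xea r1=0xc4 r2=0x73 r3=0xac r4=0x1f r5=0xff  N=1 Z=0
after  4: r0=0xea r1=0xc4 r2=0xc4 r3=0xac r4=0x1f r5=0xff  N=1 Z=0
after  5: r0=0x1f r1=0xc4 r2=0xc4 r3=0xac r4=0x1f r5=0xff  N=1 Z=0
after  6: r0=0x1f r1=0xc4 r2=0xc4 r3=0xc3 r4=0x1f r5=0xff  N=1 Z=0
-- IRQ taken; context saved, return-PC = 7 --

K = 6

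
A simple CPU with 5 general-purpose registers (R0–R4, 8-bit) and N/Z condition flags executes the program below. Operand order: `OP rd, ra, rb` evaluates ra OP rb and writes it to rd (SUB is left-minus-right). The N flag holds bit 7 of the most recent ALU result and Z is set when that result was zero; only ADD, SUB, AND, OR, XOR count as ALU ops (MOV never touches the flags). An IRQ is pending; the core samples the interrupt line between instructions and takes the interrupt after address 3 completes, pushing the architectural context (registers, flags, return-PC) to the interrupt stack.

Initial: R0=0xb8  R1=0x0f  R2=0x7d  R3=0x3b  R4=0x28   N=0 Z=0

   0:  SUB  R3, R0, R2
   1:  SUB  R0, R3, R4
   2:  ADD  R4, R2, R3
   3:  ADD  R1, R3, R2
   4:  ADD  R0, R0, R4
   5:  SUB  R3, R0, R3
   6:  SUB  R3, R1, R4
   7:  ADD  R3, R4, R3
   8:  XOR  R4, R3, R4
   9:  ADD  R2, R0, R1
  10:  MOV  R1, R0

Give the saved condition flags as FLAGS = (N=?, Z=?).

after  0: R0=0xb8 R1=0x0f R2=0x7d R3=0x3b R4=0x28  N=0 Z=0
after  1: R0=0x13 R1=0x0f R2=0x7d R3=0x3b R4=0x28  N=0 Z=0
after  2: R0=0x13 R1=0x0f R2=0x7d R3=0x3b R4=0xb8  N=1 Z=0
after  3: R0=0x13 R1=0xb8 R2=0x7d R3=0x3b R4=0xb8  N=1 Z=0
-- IRQ taken; context saved, return-PC = 4 --

FLAGS = (N=1, Z=0)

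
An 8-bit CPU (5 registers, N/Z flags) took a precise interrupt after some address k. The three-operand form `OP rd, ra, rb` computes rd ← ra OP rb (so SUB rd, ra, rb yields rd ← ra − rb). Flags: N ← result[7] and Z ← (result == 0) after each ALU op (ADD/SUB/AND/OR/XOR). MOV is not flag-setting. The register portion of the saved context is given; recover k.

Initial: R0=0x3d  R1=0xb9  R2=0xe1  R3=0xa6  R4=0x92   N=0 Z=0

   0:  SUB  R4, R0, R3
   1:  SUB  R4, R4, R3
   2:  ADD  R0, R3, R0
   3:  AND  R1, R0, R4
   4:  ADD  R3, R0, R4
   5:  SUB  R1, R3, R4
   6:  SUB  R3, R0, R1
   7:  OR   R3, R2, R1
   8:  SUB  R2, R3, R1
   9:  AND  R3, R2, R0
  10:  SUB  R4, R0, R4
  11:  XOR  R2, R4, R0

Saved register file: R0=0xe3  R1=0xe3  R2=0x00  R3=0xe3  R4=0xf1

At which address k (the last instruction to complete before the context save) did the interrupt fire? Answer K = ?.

after  0: R0=0x3d R1=0xb9 R2=0xe1 R3=0xa6 R4=0x97  N=1 Z=0
after  1: R0=0x3d R1=0xb9 R2=0xe1 R3=0xa6 R4=0xf1  N=1 Z=0
after  2: R0=0xe3 R1=0xb9 R2=0xe1 R3=0xa6 R4=0xf1  N=1 Z=0
after  3: R0=0xe3 R1=0xe1 R2=0xe1 R3=0xa6 R4=0xf1  N=1 Z=0
after  4: R0=0xe3 R1=0xe1 R2=0xe1 R3=0xd4 R4=0xf1  N=1 Z=0
after  5: R0=0xe3 R1=0xe3 R2=0xe1 R3=0xd4 R4=0xf1  N=1 Z=0
after  6: R0=0xe3 R1=0xe3 R2=0xe1 R3=0x00 R4=0xf1  N=0 Z=1
after  7: R0=0xe3 R1=0xe3 R2=0xe1 R3=0xe3 R4=0xf1  N=1 Z=0
after  8: R0=0xe3 R1=0xe3 R2=0x00 R3=0xe3 R4=0xf1  N=0 Z=1
-- IRQ taken; context saved, return-PC = 9 --

K = 8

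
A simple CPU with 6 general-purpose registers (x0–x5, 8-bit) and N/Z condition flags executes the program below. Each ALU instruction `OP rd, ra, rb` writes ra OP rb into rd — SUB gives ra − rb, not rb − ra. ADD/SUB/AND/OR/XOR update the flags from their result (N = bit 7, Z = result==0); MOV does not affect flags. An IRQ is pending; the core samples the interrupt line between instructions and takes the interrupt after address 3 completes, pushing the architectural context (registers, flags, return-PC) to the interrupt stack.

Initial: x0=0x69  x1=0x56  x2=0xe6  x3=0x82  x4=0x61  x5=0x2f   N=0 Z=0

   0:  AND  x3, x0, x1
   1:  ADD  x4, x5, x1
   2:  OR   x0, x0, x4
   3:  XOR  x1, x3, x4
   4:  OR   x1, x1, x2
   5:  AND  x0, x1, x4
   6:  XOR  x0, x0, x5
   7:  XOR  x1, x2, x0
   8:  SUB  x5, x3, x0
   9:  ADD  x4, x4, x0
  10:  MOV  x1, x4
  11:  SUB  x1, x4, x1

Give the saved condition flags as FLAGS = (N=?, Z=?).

FLAGS = (N=1, Z=0)

after  0: x0=0x69 x1=0x56 x2=0xe6 x3=0x40 x4=0x61 x5=0x2f  N=0 Z=0
after  1: x0=0x69 x1=0x56 x2=0xe6 x3=0x40 x4=0x85 x5=0x2f  N=1 Z=0
after  2: x0=0xed x1=0x56 x2=0xe6 x3=0x40 x4=0x85 x5=0x2f  N=1 Z=0
after  3: x0=0xed x1=0xc5 x2=0xe6 x3=0x40 x4=0x85 x5=0x2f  N=1 Z=0
-- IRQ taken; context saved, return-PC = 4 --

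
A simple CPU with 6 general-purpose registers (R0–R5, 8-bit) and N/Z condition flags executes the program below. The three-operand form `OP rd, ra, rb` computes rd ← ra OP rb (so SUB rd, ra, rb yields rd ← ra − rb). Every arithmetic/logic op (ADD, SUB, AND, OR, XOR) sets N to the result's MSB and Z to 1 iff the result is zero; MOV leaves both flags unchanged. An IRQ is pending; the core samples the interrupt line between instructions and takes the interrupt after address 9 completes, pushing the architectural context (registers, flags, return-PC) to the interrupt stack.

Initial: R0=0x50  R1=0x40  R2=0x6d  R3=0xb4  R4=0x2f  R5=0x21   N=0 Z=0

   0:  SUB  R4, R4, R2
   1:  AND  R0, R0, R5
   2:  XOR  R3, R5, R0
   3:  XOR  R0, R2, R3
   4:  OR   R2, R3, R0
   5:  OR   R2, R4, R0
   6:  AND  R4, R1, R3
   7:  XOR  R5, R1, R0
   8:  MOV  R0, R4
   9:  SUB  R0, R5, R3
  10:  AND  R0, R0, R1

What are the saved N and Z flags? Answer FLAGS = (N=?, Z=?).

after  0: R0=0x50 R1=0x40 R2=0x6d R3=0xb4 R4=0xc2 R5=0x21  N=1 Z=0
after  1: R0=0x00 R1=0x40 R2=0x6d R3=0xb4 R4=0xc2 R5=0x21  N=0 Z=1
after  2: R0=0x00 R1=0x40 R2=0x6d R3=0x21 R4=0xc2 R5=0x21  N=0 Z=0
after  3: R0=0x4c R1=0x40 R2=0x6d R3=0x21 R4=0xc2 R5=0x21  N=0 Z=0
after  4: R0=0x4c R1=0x40 R2=0x6d R3=0x21 R4=0xc2 R5=0x21  N=0 Z=0
after  5: R0=0x4c R1=0x40 R2=0xce R3=0x21 R4=0xc2 R5=0x21  N=1 Z=0
after  6: R0=0x4c R1=0x40 R2=0xce R3=0x21 R4=0x00 R5=0x21  N=0 Z=1
after  7: R0=0x4c R1=0x40 R2=0xce R3=0x21 R4=0x00 R5=0x0c  N=0 Z=0
after  8: R0=0x00 R1=0x40 R2=0xce R3=0x21 R4=0x00 R5=0x0c  N=0 Z=0
after  9: R0=0xeb R1=0x40 R2=0xce R3=0x21 R4=0x00 R5=0x0c  N=1 Z=0
-- IRQ taken; context saved, return-PC = 10 --

FLAGS = (N=1, Z=0)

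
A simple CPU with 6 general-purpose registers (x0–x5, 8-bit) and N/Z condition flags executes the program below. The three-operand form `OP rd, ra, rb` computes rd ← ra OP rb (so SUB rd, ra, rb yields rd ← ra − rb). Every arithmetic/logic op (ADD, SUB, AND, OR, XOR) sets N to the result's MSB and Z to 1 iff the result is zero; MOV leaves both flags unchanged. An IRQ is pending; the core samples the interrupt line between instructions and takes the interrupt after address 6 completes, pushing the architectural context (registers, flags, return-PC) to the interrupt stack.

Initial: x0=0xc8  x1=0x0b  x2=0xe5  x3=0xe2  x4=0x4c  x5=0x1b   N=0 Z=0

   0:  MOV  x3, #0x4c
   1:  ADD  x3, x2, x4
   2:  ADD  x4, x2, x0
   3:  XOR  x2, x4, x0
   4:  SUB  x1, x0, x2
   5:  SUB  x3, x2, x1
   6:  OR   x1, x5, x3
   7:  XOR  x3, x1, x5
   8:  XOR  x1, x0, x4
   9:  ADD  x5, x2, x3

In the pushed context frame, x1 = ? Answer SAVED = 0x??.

SAVED = 0x1b

after  0: x0=0xc8 x1=0x0b x2=0xe5 x3=0x4c x4=0x4c x5=0x1b  N=0 Z=0
after  1: x0=0xc8 x1=0x0b x2=0xe5 x3=0x31 x4=0x4c x5=0x1b  N=0 Z=0
after  2: x0=0xc8 x1=0x0b x2=0xe5 x3=0x31 x4=0xad x5=0x1b  N=1 Z=0
after  3: x0=0xc8 x1=0x0b x2=0x65 x3=0x31 x4=0xad x5=0x1b  N=0 Z=0
after  4: x0=0xc8 x1=0x63 x2=0x65 x3=0x31 x4=0xad x5=0x1b  N=0 Z=0
after  5: x0=0xc8 x1=0x63 x2=0x65 x3=0x02 x4=0xad x5=0x1b  N=0 Z=0
after  6: x0=0xc8 x1=0x1b x2=0x65 x3=0x02 x4=0xad x5=0x1b  N=0 Z=0
-- IRQ taken; context saved, return-PC = 7 --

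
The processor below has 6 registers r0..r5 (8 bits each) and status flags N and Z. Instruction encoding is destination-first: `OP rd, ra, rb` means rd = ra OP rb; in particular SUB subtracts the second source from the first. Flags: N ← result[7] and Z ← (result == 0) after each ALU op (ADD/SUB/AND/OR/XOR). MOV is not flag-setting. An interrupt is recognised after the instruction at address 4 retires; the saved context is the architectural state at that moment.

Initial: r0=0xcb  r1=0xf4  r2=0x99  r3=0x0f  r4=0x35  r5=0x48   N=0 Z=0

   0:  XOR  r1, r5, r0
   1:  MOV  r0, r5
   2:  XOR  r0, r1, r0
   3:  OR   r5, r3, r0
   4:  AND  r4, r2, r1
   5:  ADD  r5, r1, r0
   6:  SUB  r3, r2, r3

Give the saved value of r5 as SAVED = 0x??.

after  0: r0=0xcb r1=0x83 r2=0x99 r3=0x0f r4=0x35 r5=0x48  N=1 Z=0
after  1: r0=0x48 r1=0x83 r2=0x99 r3=0x0f r4=0x35 r5=0x48  N=1 Z=0
after  2: r0=0xcb r1=0x83 r2=0x99 r3=0x0f r4=0x35 r5=0x48  N=1 Z=0
after  3: r0=0xcb r1=0x83 r2=0x99 r3=0x0f r4=0x35 r5=0xcf  N=1 Z=0
after  4: r0=0xcb r1=0x83 r2=0x99 r3=0x0f r4=0x81 r5=0xcf  N=1 Z=0
-- IRQ taken; context saved, return-PC = 5 --

SAVED = 0xcf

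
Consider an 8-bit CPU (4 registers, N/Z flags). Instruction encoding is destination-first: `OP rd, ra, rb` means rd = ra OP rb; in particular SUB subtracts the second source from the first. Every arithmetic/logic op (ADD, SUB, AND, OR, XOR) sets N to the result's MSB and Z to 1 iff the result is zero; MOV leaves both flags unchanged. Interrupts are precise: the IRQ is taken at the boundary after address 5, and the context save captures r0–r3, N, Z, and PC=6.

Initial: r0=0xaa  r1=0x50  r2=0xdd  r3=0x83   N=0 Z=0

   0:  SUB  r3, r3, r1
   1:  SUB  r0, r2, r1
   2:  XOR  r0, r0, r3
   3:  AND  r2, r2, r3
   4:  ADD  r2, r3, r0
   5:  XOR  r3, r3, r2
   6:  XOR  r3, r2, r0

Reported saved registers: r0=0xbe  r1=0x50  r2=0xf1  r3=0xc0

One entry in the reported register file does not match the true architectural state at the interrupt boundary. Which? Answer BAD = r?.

after  0: r0=0xaa r1=0x50 r2=0xdd r3=0x33  N=0 Z=0
after  1: r0=0x8d r1=0x50 r2=0xdd r3=0x33  N=1 Z=0
after  2: r0=0xbe r1=0x50 r2=0xdd r3=0x33  N=1 Z=0
after  3: r0=0xbe r1=0x50 r2=0x11 r3=0x33  N=0 Z=0
after  4: r0=0xbe r1=0x50 r2=0xf1 r3=0x33  N=1 Z=0
after  5: r0=0xbe r1=0x50 r2=0xf1 r3=0xc2  N=1 Z=0
-- IRQ taken; context saved, return-PC = 6 --
mismatch: r3: reported 0xc0 vs actual 0xc2

BAD = r3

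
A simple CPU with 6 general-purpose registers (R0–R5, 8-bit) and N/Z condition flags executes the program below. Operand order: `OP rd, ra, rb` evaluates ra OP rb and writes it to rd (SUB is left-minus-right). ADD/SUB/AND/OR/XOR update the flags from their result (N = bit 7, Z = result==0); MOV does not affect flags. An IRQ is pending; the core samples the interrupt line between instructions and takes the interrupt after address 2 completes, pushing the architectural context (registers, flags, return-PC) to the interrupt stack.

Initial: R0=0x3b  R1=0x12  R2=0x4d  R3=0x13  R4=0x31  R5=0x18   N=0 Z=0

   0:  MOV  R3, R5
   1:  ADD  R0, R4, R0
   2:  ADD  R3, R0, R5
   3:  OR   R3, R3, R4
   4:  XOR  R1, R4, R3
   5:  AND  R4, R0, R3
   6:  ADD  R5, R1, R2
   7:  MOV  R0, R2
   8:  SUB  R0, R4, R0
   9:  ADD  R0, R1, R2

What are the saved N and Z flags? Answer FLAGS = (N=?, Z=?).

after  0: R0=0x3b R1=0x12 R2=0x4d R3=0x18 R4=0x31 R5=0x18  N=0 Z=0
after  1: R0=0x6c R1=0x12 R2=0x4d R3=0x18 R4=0x31 R5=0x18  N=0 Z=0
after  2: R0=0x6c R1=0x12 R2=0x4d R3=0x84 R4=0x31 R5=0x18  N=1 Z=0
-- IRQ taken; context saved, return-PC = 3 --

FLAGS = (N=1, Z=0)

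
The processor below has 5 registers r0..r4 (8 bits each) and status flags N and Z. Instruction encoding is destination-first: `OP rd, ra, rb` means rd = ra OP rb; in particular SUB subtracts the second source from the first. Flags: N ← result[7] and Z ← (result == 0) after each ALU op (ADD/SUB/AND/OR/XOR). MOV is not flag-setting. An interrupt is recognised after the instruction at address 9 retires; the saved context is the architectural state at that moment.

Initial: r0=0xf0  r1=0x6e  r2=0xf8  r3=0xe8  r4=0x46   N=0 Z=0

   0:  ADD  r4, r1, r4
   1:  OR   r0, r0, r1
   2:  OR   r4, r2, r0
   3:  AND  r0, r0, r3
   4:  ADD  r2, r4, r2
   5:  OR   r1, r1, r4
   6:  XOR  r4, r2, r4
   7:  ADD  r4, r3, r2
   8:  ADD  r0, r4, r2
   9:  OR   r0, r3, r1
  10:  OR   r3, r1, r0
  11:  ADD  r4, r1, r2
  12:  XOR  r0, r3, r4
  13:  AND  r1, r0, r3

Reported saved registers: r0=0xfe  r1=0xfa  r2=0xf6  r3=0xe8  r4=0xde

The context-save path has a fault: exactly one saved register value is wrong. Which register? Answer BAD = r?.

BAD = r1

after  0: r0=0xf0 r1=0x6e r2=0xf8 r3=0xe8 r4=0xb4  N=1 Z=0
after  1: r0=0xfe r1=0x6e r2=0xf8 r3=0xe8 r4=0xb4  N=1 Z=0
after  2: r0=0xfe r1=0x6e r2=0xf8 r3=0xe8 r4=0xfe  N=1 Z=0
after  3: r0=0xe8 r1=0x6e r2=0xf8 r3=0xe8 r4=0xfe  N=1 Z=0
after  4: r0=0xe8 r1=0x6e r2=0xf6 r3=0xe8 r4=0xfe  N=1 Z=0
after  5: r0=0xe8 r1=0xfe r2=0xf6 r3=0xe8 r4=0xfe  N=1 Z=0
after  6: r0=0xe8 r1=0xfe r2=0xf6 r3=0xe8 r4=0x08  N=0 Z=0
after  7: r0=0xe8 r1=0xfe r2=0xf6 r3=0xe8 r4=0xde  N=1 Z=0
after  8: r0=0xd4 r1=0xfe r2=0xf6 r3=0xe8 r4=0xde  N=1 Z=0
after  9: r0=0xfe r1=0xfe r2=0xf6 r3=0xe8 r4=0xde  N=1 Z=0
-- IRQ taken; context saved, return-PC = 10 --
mismatch: r1: reported 0xfa vs actual 0xfe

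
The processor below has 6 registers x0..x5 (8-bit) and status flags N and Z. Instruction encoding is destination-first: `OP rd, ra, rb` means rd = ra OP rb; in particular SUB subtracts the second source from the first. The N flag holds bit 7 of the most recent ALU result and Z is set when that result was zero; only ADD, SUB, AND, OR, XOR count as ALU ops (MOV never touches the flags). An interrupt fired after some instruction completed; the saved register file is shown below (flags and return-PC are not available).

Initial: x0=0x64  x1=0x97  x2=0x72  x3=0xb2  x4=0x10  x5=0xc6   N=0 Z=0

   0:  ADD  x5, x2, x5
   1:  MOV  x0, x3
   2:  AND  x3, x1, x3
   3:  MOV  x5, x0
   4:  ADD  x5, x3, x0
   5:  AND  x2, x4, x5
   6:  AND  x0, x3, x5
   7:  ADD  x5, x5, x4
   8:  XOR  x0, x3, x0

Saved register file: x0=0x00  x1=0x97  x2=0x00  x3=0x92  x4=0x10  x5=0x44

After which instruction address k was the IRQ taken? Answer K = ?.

after  0: x0=0x64 x1=0x97 x2=0x72 x3=0xb2 x4=0x10 x5=0x38  N=0 Z=0
after  1: x0=0xb2 x1=0x97 x2=0x72 x3=0xb2 x4=0x10 x5=0x38  N=0 Z=0
after  2: x0=0xb2 x1=0x97 x2=0x72 x3=0x92 x4=0x10 x5=0x38  N=1 Z=0
after  3: x0=0xb2 x1=0x97 x2=0x72 x3=0x92 x4=0x10 x5=0xb2  N=1 Z=0
after  4: x0=0xb2 x1=0x97 x2=0x72 x3=0x92 x4=0x10 x5=0x44  N=0 Z=0
after  5: x0=0xb2 x1=0x97 x2=0x00 x3=0x92 x4=0x10 x5=0x44  N=0 Z=1
after  6: x0=0x00 x1=0x97 x2=0x00 x3=0x92 x4=0x10 x5=0x44  N=0 Z=1
-- IRQ taken; context saved, return-PC = 7 --

K = 6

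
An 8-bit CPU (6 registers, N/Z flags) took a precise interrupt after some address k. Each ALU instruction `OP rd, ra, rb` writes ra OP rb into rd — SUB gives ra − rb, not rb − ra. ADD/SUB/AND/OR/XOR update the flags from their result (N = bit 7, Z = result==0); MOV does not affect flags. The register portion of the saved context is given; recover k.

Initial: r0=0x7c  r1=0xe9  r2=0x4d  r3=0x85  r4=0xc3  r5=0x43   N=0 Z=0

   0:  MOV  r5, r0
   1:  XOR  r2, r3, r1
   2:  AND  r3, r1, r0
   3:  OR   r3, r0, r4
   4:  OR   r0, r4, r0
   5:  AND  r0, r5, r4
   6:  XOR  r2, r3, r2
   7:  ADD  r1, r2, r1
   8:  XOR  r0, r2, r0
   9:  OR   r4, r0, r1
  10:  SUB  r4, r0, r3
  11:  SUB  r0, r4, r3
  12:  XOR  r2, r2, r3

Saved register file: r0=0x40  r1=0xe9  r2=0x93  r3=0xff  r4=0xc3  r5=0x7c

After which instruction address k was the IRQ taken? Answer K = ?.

K = 6

after  0: r0=0x7c r1=0xe9 r2=0x4d r3=0x85 r4=0xc3 r5=0x7c  N=0 Z=0
after  1: r0=0x7c r1=0xe9 r2=0x6c r3=0x85 r4=0xc3 r5=0x7c  N=0 Z=0
after  2: r0=0x7c r1=0xe9 r2=0x6c r3=0x68 r4=0xc3 r5=0x7c  N=0 Z=0
after  3: r0=0x7c r1=0xe9 r2=0x6c r3=0xff r4=0xc3 r5=0x7c  N=1 Z=0
after  4: r0=0xff r1=0xe9 r2=0x6c r3=0xff r4=0xc3 r5=0x7c  N=1 Z=0
after  5: r0=0x40 r1=0xe9 r2=0x6c r3=0xff r4=0xc3 r5=0x7c  N=0 Z=0
after  6: r0=0x40 r1=0xe9 r2=0x93 r3=0xff r4=0xc3 r5=0x7c  N=1 Z=0
-- IRQ taken; context saved, return-PC = 7 --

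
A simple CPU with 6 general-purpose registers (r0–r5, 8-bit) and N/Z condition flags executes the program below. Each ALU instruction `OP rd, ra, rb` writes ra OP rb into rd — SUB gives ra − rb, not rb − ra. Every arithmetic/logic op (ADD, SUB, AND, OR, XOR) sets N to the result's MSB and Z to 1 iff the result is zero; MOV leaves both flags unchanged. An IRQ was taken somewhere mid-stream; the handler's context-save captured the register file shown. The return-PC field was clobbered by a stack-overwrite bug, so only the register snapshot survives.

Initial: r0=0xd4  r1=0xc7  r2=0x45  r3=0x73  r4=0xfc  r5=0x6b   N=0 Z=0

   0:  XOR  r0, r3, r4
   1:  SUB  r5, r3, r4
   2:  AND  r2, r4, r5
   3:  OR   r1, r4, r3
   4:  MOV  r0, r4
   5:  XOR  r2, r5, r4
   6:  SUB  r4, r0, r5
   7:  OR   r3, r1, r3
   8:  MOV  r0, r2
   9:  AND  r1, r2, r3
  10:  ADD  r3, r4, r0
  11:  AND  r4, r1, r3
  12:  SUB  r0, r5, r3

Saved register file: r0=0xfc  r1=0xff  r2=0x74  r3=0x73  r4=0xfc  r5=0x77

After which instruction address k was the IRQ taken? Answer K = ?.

K = 4

after  0: r0=0x8f r1=0xc7 r2=0x45 r3=0x73 r4=0xfc r5=0x6b  N=1 Z=0
after  1: r0=0x8f r1=0xc7 r2=0x45 r3=0x73 r4=0xfc r5=0x77  N=0 Z=0
after  2: r0=0x8f r1=0xc7 r2=0x74 r3=0x73 r4=0xfc r5=0x77  N=0 Z=0
after  3: r0=0x8f r1=0xff r2=0x74 r3=0x73 r4=0xfc r5=0x77  N=1 Z=0
after  4: r0=0xfc r1=0xff r2=0x74 r3=0x73 r4=0xfc r5=0x77  N=1 Z=0
-- IRQ taken; context saved, return-PC = 5 --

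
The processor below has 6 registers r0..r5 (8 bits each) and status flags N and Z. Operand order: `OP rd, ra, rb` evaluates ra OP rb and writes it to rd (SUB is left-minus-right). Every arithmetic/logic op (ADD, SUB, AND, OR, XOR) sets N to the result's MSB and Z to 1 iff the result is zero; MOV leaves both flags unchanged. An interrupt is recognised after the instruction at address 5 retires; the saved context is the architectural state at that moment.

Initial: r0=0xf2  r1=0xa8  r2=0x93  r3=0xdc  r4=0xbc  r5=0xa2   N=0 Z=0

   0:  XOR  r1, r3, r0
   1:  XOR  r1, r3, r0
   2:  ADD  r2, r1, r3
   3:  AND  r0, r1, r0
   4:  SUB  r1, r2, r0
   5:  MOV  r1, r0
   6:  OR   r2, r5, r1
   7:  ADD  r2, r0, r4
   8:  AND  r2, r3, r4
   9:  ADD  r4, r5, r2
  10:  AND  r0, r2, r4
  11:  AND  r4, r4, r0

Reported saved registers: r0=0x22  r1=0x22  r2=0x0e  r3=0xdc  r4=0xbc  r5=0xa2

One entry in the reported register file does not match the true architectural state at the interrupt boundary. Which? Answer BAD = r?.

BAD = r2

after  0: r0=0xf2 r1=0x2e r2=0x93 r3=0xdc r4=0xbc r5=0xa2  N=0 Z=0
after  1: r0=0xf2 r1=0x2e r2=0x93 r3=0xdc r4=0xbc r5=0xa2  N=0 Z=0
after  2: r0=0xf2 r1=0x2e r2=0x0a r3=0xdc r4=0xbc r5=0xa2  N=0 Z=0
after  3: r0=0x22 r1=0x2e r2=0x0a r3=0xdc r4=0xbc r5=0xa2  N=0 Z=0
after  4: r0=0x22 r1=0xe8 r2=0x0a r3=0xdc r4=0xbc r5=0xa2  N=1 Z=0
after  5: r0=0x22 r1=0x22 r2=0x0a r3=0xdc r4=0xbc r5=0xa2  N=1 Z=0
-- IRQ taken; context saved, return-PC = 6 --
mismatch: r2: reported 0x0e vs actual 0x0a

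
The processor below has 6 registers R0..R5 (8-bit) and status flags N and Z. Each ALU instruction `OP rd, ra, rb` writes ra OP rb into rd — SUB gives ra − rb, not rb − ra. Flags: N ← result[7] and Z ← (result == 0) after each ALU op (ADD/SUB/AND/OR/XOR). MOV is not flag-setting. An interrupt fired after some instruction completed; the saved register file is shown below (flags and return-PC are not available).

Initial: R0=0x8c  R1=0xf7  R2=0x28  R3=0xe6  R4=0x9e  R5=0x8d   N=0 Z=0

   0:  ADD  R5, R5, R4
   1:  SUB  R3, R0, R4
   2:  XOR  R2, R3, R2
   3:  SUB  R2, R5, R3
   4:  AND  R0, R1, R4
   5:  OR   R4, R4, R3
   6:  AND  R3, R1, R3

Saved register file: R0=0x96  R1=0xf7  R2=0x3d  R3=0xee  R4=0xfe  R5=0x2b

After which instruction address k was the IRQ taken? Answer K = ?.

after  0: R0=0x8c R1=0xf7 R2=0x28 R3=0xe6 R4=0x9e R5=0x2b  N=0 Z=0
after  1: R0=0x8c R1=0xf7 R2=0x28 R3=0xee R4=0x9e R5=0x2b  N=1 Z=0
after  2: R0=0x8c R1=0xf7 R2=0xc6 R3=0xee R4=0x9e R5=0x2b  N=1 Z=0
after  3: R0=0x8c R1=0xf7 R2=0x3d R3=0xee R4=0x9e R5=0x2b  N=0 Z=0
after  4: R0=0x96 R1=0xf7 R2=0x3d R3=0xee R4=0x9e R5=0x2b  N=1 Z=0
after  5: R0=0x96 R1=0xf7 R2=0x3d R3=0xee R4=0xfe R5=0x2b  N=1 Z=0
-- IRQ taken; context saved, return-PC = 6 --

K = 5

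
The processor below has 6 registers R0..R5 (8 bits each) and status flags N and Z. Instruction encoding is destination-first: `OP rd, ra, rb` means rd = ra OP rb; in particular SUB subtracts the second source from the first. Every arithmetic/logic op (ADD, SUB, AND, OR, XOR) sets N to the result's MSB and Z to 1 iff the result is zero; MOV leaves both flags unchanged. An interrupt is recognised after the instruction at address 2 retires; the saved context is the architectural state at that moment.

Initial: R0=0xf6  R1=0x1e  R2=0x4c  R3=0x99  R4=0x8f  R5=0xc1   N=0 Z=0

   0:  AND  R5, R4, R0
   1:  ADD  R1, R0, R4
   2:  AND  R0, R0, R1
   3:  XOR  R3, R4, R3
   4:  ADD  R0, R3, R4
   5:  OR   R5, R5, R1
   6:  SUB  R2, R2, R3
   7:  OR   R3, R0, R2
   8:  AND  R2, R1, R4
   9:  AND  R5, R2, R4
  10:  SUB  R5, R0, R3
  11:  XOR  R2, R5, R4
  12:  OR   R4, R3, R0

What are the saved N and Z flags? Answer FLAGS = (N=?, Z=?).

after  0: R0=0xf6 R1=0x1e R2=0x4c R3=0x99 R4=0x8f R5=0x86  N=1 Z=0
after  1: R0=0xf6 R1=0x85 R2=0x4c R3=0x99 R4=0x8f R5=0x86  N=1 Z=0
after  2: R0=0x84 R1=0x85 R2=0x4c R3=0x99 R4=0x8f R5=0x86  N=1 Z=0
-- IRQ taken; context saved, return-PC = 3 --

FLAGS = (N=1, Z=0)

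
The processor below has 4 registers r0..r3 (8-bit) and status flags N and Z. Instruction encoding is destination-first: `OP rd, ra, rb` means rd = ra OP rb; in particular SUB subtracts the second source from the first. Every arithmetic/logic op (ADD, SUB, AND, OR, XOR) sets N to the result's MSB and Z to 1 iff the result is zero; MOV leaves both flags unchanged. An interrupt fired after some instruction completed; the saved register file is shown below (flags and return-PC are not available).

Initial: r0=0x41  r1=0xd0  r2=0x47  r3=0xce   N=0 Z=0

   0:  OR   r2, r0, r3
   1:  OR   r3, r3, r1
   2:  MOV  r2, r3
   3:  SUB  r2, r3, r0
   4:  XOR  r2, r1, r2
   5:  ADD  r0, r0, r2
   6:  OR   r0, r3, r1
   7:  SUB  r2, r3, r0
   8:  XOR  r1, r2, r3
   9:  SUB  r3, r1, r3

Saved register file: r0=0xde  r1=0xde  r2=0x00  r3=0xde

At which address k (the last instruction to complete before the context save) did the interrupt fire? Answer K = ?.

K = 8

after  0: r0=0x41 r1=0xd0 r2=0xcf r3=0xce  N=1 Z=0
after  1: r0=0x41 r1=0xd0 r2=0xcf r3=0xde  N=1 Z=0
after  2: r0=0x41 r1=0xd0 r2=0xde r3=0xde  N=1 Z=0
after  3: r0=0x41 r1=0xd0 r2=0x9d r3=0xde  N=1 Z=0
after  4: r0=0x41 r1=0xd0 r2=0x4d r3=0xde  N=0 Z=0
after  5: r0=0x8e r1=0xd0 r2=0x4d r3=0xde  N=1 Z=0
after  6: r0=0xde r1=0xd0 r2=0x4d r3=0xde  N=1 Z=0
after  7: r0=0xde r1=0xd0 r2=0x00 r3=0xde  N=0 Z=1
after  8: r0=0xde r1=0xde r2=0x00 r3=0xde  N=1 Z=0
-- IRQ taken; context saved, return-PC = 9 --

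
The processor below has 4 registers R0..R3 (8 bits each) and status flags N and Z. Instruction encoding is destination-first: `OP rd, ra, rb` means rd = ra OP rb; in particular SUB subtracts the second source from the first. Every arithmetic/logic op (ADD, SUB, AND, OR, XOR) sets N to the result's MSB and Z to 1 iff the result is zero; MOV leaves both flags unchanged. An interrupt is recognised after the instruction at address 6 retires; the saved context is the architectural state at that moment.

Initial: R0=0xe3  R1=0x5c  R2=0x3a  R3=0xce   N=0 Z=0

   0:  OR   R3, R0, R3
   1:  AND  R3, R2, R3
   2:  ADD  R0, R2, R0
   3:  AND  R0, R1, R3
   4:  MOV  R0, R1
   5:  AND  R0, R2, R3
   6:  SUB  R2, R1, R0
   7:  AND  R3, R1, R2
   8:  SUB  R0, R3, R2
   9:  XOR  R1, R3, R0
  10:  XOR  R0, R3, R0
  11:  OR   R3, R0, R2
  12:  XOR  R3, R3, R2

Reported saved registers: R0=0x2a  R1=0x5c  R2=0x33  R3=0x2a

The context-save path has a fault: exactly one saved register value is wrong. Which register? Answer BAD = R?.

BAD = R2

after  0: R0=0xe3 R1=0x5c R2=0x3a R3=0xef  N=1 Z=0
after  1: R0=0xe3 R1=0x5c R2=0x3a R3=0x2a  N=0 Z=0
after  2: R0=0x1d R1=0x5c R2=0x3a R3=0x2a  N=0 Z=0
after  3: R0=0x08 R1=0x5c R2=0x3a R3=0x2a  N=0 Z=0
after  4: R0=0x5c R1=0x5c R2=0x3a R3=0x2a  N=0 Z=0
after  5: R0=0x2a R1=0x5c R2=0x3a R3=0x2a  N=0 Z=0
after  6: R0=0x2a R1=0x5c R2=0x32 R3=0x2a  N=0 Z=0
-- IRQ taken; context saved, return-PC = 7 --
mismatch: R2: reported 0x33 vs actual 0x32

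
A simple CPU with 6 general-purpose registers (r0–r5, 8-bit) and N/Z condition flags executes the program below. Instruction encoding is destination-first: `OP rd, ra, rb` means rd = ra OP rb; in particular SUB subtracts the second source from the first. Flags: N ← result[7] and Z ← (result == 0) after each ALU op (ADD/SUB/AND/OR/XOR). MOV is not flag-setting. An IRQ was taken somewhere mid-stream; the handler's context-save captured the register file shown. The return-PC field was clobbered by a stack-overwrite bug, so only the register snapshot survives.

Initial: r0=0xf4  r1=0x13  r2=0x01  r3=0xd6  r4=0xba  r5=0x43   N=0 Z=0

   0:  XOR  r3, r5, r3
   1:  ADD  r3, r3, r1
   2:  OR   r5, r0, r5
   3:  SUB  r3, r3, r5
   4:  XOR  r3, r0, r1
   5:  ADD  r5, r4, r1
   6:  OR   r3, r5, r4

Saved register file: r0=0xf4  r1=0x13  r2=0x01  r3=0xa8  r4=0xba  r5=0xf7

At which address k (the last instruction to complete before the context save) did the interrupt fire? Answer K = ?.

K = 2

after  0: r0=0xf4 r1=0x13 r2=0x01 r3=0x95 r4=0xba r5=0x43  N=1 Z=0
after  1: r0=0xf4 r1=0x13 r2=0x01 r3=0xa8 r4=0xba r5=0x43  N=1 Z=0
after  2: r0=0xf4 r1=0x13 r2=0x01 r3=0xa8 r4=0xba r5=0xf7  N=1 Z=0
-- IRQ taken; context saved, return-PC = 3 --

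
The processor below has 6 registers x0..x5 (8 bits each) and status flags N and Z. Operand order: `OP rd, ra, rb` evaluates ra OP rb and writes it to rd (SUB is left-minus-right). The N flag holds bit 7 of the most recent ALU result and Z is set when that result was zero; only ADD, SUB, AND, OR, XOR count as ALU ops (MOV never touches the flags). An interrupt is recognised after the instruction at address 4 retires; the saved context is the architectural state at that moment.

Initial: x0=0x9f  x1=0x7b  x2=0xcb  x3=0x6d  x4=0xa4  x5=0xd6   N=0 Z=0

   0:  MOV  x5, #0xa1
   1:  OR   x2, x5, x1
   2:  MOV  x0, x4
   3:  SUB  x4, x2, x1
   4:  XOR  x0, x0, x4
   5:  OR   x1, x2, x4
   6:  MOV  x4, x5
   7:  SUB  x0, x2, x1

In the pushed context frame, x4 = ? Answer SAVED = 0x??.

after  0: x0=0x9f x1=0x7b x2=0xcb x3=0x6d x4=0xa4 x5=0xa1  N=0 Z=0
after  1: x0=0x9f x1=0x7b x2=0xfb x3=0x6d x4=0xa4 x5=0xa1  N=1 Z=0
after  2: x0=0xa4 x1=0x7b x2=0xfb x3=0x6d x4=0xa4 x5=0xa1  N=1 Z=0
after  3: x0=0xa4 x1=0x7b x2=0xfb x3=0x6d x4=0x80 x5=0xa1  N=1 Z=0
after  4: x0=0x24 x1=0x7b x2=0xfb x3=0x6d x4=0x80 x5=0xa1  N=0 Z=0
-- IRQ taken; context saved, return-PC = 5 --

SAVED = 0x80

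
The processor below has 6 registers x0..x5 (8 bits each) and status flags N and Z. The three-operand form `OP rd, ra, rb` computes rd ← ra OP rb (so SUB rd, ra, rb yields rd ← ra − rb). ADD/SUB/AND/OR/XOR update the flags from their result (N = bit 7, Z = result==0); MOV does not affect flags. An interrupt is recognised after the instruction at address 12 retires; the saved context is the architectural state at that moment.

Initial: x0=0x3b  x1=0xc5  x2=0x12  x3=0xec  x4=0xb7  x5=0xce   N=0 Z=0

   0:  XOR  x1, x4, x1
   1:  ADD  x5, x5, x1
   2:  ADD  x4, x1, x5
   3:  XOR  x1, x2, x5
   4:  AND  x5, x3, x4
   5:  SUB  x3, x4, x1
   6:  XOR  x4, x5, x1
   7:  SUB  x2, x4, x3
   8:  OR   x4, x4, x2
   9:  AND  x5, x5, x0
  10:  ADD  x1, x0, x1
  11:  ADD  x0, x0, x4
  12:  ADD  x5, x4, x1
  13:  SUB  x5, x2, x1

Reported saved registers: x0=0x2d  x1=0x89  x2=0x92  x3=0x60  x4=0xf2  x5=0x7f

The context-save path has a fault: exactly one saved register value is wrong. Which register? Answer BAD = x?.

after  0: x0=0x3b x1=0x72 x2=0x12 x3=0xec x4=0xb7 x5=0xce  N=0 Z=0
after  1: x0=0x3b x1=0x72 x2=0x12 x3=0xec x4=0xb7 x5=0x40  N=0 Z=0
after  2: x0=0x3b x1=0x72 x2=0x12 x3=0xec x4=0xb2 x5=0x40  N=1 Z=0
after  3: x0=0x3b x1=0x52 x2=0x12 x3=0xec x4=0xb2 x5=0x40  N=0 Z=0
after  4: x0=0x3b x1=0x52 x2=0x12 x3=0xec x4=0xb2 x5=0xa0  N=1 Z=0
after  5: x0=0x3b x1=0x52 x2=0x12 x3=0x60 x4=0xb2 x5=0xa0  N=0 Z=0
after  6: x0=0x3b x1=0x52 x2=0x12 x3=0x60 x4=0xf2 x5=0xa0  N=1 Z=0
after  7: x0=0x3b x1=0x52 x2=0x92 x3=0x60 x4=0xf2 x5=0xa0  N=1 Z=0
after  8: x0=0x3b x1=0x52 x2=0x92 x3=0x60 x4=0xf2 x5=0xa0  N=1 Z=0
after  9: x0=0x3b x1=0x52 x2=0x92 x3=0x60 x4=0xf2 x5=0x20  N=0 Z=0
after 10: x0=0x3b x1=0x8d x2=0x92 x3=0x60 x4=0xf2 x5=0x20  N=1 Z=0
after 11: x0=0x2d x1=0x8d x2=0x92 x3=0x60 x4=0xf2 x5=0x20  N=0 Z=0
after 12: x0=0x2d x1=0x8d x2=0x92 x3=0x60 x4=0xf2 x5=0x7f  N=0 Z=0
-- IRQ taken; context saved, return-PC = 13 --
mismatch: x1: reported 0x89 vs actual 0x8d

BAD = x1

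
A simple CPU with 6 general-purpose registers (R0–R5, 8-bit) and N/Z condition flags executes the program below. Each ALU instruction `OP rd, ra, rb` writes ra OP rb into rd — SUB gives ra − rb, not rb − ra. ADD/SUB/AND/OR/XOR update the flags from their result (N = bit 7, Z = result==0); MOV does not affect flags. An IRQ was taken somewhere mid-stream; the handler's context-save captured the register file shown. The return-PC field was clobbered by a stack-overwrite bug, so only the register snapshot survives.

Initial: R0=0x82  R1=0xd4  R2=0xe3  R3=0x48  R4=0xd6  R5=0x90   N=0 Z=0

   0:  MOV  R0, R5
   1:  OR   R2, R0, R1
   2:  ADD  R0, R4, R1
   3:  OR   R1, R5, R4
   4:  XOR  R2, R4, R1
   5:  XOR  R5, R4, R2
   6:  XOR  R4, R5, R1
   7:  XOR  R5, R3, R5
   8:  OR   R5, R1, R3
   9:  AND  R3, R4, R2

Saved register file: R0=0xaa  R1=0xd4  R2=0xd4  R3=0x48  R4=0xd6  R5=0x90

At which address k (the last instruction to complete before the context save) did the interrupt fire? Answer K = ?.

K = 2

after  0: R0=0x90 R1=0xd4 R2=0xe3 R3=0x48 R4=0xd6 R5=0x90  N=0 Z=0
after  1: R0=0x90 R1=0xd4 R2=0xd4 R3=0x48 R4=0xd6 R5=0x90  N=1 Z=0
after  2: R0=0xaa R1=0xd4 R2=0xd4 R3=0x48 R4=0xd6 R5=0x90  N=1 Z=0
-- IRQ taken; context saved, return-PC = 3 --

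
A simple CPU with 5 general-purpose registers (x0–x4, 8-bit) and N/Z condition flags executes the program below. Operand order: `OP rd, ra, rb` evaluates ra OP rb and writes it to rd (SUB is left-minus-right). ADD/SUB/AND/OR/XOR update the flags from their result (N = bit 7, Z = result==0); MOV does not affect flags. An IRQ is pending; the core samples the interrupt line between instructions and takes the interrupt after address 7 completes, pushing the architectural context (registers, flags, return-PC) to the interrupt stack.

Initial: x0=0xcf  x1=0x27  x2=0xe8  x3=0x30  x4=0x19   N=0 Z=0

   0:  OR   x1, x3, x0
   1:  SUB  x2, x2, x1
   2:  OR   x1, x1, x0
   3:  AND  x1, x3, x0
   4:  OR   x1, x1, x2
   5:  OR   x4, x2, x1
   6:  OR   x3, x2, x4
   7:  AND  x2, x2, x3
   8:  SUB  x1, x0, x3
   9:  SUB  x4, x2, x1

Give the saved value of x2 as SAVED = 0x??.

after  0: x0=0xcf x1=0xff x2=0xe8 x3=0x30 x4=0x19  N=1 Z=0
after  1: x0=0xcf x1=0xff x2=0xe9 x3=0x30 x4=0x19  N=1 Z=0
after  2: x0=0xcf x1=0xff x2=0xe9 x3=0x30 x4=0x19  N=1 Z=0
after  3: x0=0xcf x1=0x00 x2=0xe9 x3=0x30 x4=0x19  N=0 Z=1
after  4: x0=0xcf x1=0xe9 x2=0xe9 x3=0x30 x4=0x19  N=1 Z=0
after  5: x0=0xcf x1=0xe9 x2=0xe9 x3=0x30 x4=0xe9  N=1 Z=0
after  6: x0=0xcf x1=0xe9 x2=0xe9 x3=0xe9 x4=0xe9  N=1 Z=0
after  7: x0=0xcf x1=0xe9 x2=0xe9 x3=0xe9 x4=0xe9  N=1 Z=0
-- IRQ taken; context saved, return-PC = 8 --

SAVED = 0xe9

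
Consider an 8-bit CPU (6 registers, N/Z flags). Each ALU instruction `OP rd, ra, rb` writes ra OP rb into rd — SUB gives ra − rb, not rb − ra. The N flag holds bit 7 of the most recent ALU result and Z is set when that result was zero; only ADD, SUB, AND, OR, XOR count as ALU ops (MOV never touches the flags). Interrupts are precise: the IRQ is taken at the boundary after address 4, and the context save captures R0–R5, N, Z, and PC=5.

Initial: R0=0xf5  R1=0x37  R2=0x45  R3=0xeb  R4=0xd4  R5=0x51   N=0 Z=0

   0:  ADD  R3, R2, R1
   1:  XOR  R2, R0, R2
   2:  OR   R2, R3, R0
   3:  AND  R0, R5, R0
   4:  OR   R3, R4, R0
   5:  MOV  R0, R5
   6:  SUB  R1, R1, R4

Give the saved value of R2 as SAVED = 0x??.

after  0: R0=0xf5 R1=0x37 R2=0x45 R3=0x7c R4=0xd4 R5=0x51  N=0 Z=0
after  1: R0=0xf5 R1=0x37 R2=0xb0 R3=0x7c R4=0xd4 R5=0x51  N=1 Z=0
after  2: R0=0xf5 R1=0x37 R2=0xfd R3=0x7c R4=0xd4 R5=0x51  N=1 Z=0
after  3: R0=0x51 R1=0x37 R2=0xfd R3=0x7c R4=0xd4 R5=0x51  N=0 Z=0
after  4: R0=0x51 R1=0x37 R2=0xfd R3=0xd5 R4=0xd4 R5=0x51  N=1 Z=0
-- IRQ taken; context saved, return-PC = 5 --

SAVED = 0xfd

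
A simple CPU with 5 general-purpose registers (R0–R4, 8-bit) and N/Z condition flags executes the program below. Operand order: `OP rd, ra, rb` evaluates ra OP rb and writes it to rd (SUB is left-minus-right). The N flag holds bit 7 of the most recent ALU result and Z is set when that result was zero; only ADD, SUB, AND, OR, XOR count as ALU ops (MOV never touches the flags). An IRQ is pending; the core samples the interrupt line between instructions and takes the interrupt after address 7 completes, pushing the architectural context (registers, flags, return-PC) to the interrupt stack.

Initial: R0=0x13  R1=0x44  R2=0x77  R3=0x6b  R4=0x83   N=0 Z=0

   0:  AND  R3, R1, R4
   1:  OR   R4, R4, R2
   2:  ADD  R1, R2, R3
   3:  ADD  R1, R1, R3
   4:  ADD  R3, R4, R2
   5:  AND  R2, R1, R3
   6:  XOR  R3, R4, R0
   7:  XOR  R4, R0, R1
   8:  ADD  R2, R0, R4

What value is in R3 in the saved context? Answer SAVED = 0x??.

SAVED = 0xe4

after  0: R0=0x13 R1=0x44 R2=0x77 R3=0x00 R4=0x83  N=0 Z=1
after  1: R0=0x13 R1=0x44 R2=0x77 R3=0x00 R4=0xf7  N=1 Z=0
after  2: R0=0x13 R1=0x77 R2=0x77 R3=0x00 R4=0xf7  N=0 Z=0
after  3: R0=0x13 R1=0x77 R2=0x77 R3=0x00 R4=0xf7  N=0 Z=0
after  4: R0=0x13 R1=0x77 R2=0x77 R3=0x6e R4=0xf7  N=0 Z=0
after  5: R0=0x13 R1=0x77 R2=0x66 R3=0x6e R4=0xf7  N=0 Z=0
after  6: R0=0x13 R1=0x77 R2=0x66 R3=0xe4 R4=0xf7  N=1 Z=0
after  7: R0=0x13 R1=0x77 R2=0x66 R3=0xe4 R4=0x64  N=0 Z=0
-- IRQ taken; context saved, return-PC = 8 --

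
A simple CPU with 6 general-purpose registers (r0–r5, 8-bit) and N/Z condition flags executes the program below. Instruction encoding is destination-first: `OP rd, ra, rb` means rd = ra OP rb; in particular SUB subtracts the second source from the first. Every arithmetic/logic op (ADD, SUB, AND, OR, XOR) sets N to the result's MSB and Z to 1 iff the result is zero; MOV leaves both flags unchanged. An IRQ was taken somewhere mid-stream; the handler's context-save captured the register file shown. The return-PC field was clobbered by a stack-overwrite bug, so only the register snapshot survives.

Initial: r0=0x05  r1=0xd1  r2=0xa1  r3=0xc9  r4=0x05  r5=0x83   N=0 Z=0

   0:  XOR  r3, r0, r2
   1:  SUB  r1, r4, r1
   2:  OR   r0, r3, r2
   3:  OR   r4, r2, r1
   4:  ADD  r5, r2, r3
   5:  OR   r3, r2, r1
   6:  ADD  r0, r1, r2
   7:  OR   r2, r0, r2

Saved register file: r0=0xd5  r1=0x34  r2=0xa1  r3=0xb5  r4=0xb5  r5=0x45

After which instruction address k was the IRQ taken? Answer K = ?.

K = 6

after  0: r0=0x05 r1=0xd1 r2=0xa1 r3=0xa4 r4=0x05 r5=0x83  N=1 Z=0
after  1: r0=0x05 r1=0x34 r2=0xa1 r3=0xa4 r4=0x05 r5=0x83  N=0 Z=0
after  2: r0=0xa5 r1=0x34 r2=0xa1 r3=0xa4 r4=0x05 r5=0x83  N=1 Z=0
after  3: r0=0xa5 r1=0x34 r2=0xa1 r3=0xa4 r4=0xb5 r5=0x83  N=1 Z=0
after  4: r0=0xa5 r1=0x34 r2=0xa1 r3=0xa4 r4=0xb5 r5=0x45  N=0 Z=0
after  5: r0=0xa5 r1=0x34 r2=0xa1 r3=0xb5 r4=0xb5 r5=0x45  N=1 Z=0
after  6: r0=0xd5 r1=0x34 r2=0xa1 r3=0xb5 r4=0xb5 r5=0x45  N=1 Z=0
-- IRQ taken; context saved, return-PC = 7 --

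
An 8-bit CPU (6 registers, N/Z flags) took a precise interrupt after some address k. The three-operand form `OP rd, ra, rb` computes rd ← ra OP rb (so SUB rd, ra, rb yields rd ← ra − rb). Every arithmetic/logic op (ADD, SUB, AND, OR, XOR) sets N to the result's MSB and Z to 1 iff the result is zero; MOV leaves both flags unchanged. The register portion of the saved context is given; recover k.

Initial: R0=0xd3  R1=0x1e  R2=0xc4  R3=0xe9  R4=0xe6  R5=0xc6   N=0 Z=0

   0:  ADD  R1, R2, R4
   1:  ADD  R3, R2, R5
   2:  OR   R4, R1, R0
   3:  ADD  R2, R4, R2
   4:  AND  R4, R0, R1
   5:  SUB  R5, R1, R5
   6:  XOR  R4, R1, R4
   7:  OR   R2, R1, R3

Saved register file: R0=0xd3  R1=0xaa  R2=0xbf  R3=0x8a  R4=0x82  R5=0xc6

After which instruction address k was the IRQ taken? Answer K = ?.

after  0: R0=0xd3 R1=0xaa R2=0xc4 R3=0xe9 R4=0xe6 R5=0xc6  N=1 Z=0
after  1: R0=0xd3 R1=0xaa R2=0xc4 R3=0x8a R4=0xe6 R5=0xc6  N=1 Z=0
after  2: R0=0xd3 R1=0xaa R2=0xc4 R3=0x8a R4=0xfb R5=0xc6  N=1 Z=0
after  3: R0=0xd3 R1=0xaa R2=0xbf R3=0x8a R4=0xfb R5=0xc6  N=1 Z=0
after  4: R0=0xd3 R1=0xaa R2=0xbf R3=0x8a R4=0x82 R5=0xc6  N=1 Z=0
-- IRQ taken; context saved, return-PC = 5 --

K = 4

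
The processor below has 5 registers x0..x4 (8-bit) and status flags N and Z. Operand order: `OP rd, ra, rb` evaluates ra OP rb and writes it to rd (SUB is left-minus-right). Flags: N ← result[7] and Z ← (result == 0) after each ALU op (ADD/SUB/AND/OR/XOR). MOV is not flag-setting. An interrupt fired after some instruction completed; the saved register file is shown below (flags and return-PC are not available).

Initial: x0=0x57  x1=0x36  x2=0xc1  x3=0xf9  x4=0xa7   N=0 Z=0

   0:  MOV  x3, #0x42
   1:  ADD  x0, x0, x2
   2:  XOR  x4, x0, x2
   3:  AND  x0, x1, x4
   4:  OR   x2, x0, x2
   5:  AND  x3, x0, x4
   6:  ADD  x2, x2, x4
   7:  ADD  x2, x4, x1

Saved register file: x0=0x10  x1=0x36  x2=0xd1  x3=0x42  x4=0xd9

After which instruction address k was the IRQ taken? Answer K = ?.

after  0: x0=0x57 x1=0x36 x2=0xc1 x3=0x42 x4=0xa7  N=0 Z=0
after  1: x0=0x18 x1=0x36 x2=0xc1 x3=0x42 x4=0xa7  N=0 Z=0
after  2: x0=0x18 x1=0x36 x2=0xc1 x3=0x42 x4=0xd9  N=1 Z=0
after  3: x0=0x10 x1=0x36 x2=0xc1 x3=0x42 x4=0xd9  N=0 Z=0
after  4: x0=0x10 x1=0x36 x2=0xd1 x3=0x42 x4=0xd9  N=1 Z=0
-- IRQ taken; context saved, return-PC = 5 --

K = 4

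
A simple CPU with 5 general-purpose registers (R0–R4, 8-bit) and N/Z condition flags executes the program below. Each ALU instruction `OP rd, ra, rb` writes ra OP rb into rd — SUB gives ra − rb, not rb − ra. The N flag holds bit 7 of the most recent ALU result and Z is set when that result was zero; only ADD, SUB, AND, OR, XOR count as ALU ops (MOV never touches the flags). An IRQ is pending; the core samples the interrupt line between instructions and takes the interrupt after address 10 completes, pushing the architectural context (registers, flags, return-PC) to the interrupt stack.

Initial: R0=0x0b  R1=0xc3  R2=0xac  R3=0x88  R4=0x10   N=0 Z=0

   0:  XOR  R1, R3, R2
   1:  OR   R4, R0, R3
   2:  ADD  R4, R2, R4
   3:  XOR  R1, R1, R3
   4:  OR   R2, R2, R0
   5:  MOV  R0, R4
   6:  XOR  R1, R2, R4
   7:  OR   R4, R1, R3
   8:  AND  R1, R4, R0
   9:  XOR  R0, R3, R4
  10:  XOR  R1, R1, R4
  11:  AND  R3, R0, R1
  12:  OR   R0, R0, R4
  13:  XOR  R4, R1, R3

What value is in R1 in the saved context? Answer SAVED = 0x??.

after  0: R0=0x0b R1=0x24 R2=0xac R3=0x88 R4=0x10  N=0 Z=0
after  1: R0=0x0b R1=0x24 R2=0xac R3=0x88 R4=0x8b  N=1 Z=0
after  2: R0=0x0b R1=0x24 R2=0xac R3=0x88 R4=0x37  N=0 Z=0
after  3: R0=0x0b R1=0xac R2=0xac R3=0x88 R4=0x37  N=1 Z=0
after  4: R0=0x0b R1=0xac R2=0xaf R3=0x88 R4=0x37  N=1 Z=0
after  5: R0=0x37 R1=0xac R2=0xaf R3=0x88 R4=0x37  N=1 Z=0
after  6: R0=0x37 R1=0x98 R2=0xaf R3=0x88 R4=0x37  N=1 Z=0
after  7: R0=0x37 R1=0x98 R2=0xaf R3=0x88 R4=0x98  N=1 Z=0
after  8: R0=0x37 R1=0x10 R2=0xaf R3=0x88 R4=0x98  N=0 Z=0
after  9: R0=0x10 R1=0x10 R2=0xaf R3=0x88 R4=0x98  N=0 Z=0
after 10: R0=0x10 R1=0x88 R2=0xaf R3=0x88 R4=0x98  N=1 Z=0
-- IRQ taken; context saved, return-PC = 11 --

SAVED = 0x88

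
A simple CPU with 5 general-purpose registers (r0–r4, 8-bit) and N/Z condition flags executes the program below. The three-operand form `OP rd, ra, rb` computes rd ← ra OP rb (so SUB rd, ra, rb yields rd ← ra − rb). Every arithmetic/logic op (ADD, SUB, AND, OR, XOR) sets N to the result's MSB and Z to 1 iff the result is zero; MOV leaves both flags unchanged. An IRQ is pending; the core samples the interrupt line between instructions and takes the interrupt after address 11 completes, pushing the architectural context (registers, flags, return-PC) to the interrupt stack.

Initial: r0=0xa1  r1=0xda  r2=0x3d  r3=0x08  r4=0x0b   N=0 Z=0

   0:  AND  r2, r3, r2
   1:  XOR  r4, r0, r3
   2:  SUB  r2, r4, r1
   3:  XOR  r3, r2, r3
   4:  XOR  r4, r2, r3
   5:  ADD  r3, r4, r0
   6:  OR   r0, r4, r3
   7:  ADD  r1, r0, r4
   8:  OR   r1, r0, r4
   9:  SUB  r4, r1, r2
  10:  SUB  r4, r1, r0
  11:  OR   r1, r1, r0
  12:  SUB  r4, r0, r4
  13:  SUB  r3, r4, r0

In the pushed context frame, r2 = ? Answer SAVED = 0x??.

after  0: r0=0xa1 r1=0xda r2=0x08 r3=0x08 r4=0x0b  N=0 Z=0
after  1: r0=0xa1 r1=0xda r2=0x08 r3=0x08 r4=0xa9  N=1 Z=0
after  2: r0=0xa1 r1=0xda r2=0xcf r3=0x08 r4=0xa9  N=1 Z=0
after  3: r0=0xa1 r1=0xda r2=0xcf r3=0xc7 r4=0xa9  N=1 Z=0
after  4: r0=0xa1 r1=0xda r2=0xcf r3=0xc7 r4=0x08  N=0 Z=0
after  5: r0=0xa1 r1=0xda r2=0xcf r3=0xa9 r4=0x08  N=1 Z=0
after  6: r0=0xa9 r1=0xda r2=0xcf r3=0xa9 r4=0x08  N=1 Z=0
after  7: r0=0xa9 r1=0xb1 r2=0xcf r3=0xa9 r4=0x08  N=1 Z=0
after  8: r0=0xa9 r1=0xa9 r2=0xcf r3=0xa9 r4=0x08  N=1 Z=0
after  9: r0=0xa9 r1=0xa9 r2=0xcf r3=0xa9 r4=0xda  N=1 Z=0
after 10: r0=0xa9 r1=0xa9 r2=0xcf r3=0xa9 r4=0x00  N=0 Z=1
after 11: r0=0xa9 r1=0xa9 r2=0xcf r3=0xa9 r4=0x00  N=1 Z=0
-- IRQ taken; context saved, return-PC = 12 --

SAVED = 0xcf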